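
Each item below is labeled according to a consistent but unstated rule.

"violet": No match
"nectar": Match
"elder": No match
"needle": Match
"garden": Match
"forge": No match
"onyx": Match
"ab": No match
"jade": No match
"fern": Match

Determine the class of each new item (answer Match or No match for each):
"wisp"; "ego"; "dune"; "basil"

The classifier is using: contains 'n'.

No match, No match, Match, No match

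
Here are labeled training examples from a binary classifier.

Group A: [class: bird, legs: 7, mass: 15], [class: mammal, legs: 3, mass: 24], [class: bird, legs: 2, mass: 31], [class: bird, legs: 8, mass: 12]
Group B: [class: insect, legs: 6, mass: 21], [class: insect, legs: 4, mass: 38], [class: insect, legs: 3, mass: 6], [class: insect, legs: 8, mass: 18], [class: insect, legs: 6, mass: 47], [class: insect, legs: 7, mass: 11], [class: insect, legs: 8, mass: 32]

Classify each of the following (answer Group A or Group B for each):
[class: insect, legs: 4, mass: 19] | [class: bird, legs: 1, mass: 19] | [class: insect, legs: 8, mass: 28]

The classifier is using: class is not insect.
[class: insect, legs: 4, mass: 19] — class is insect, hence Group B. [class: bird, legs: 1, mass: 19] — class is bird, hence Group A. [class: insect, legs: 8, mass: 28] — class is insect, hence Group B.

Group B, Group A, Group B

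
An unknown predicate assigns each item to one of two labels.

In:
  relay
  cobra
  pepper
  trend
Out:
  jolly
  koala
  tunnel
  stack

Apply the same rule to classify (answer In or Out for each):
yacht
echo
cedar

Out, Out, In

The classifier is using: contains 'r'.
yacht → no 'r' → Out. echo → no 'r' → Out. cedar → has 'r' → In.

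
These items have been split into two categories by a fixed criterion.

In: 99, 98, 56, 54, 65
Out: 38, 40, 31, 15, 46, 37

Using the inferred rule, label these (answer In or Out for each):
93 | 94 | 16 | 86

In, In, Out, In

The simplest hypothesis consistent with all the labels is: at least 54.
93 — 93 ≥ 54, hence In. 94 — 94 ≥ 54, hence In. 16 — 16 < 54, hence Out. 86 — 86 ≥ 54, hence In.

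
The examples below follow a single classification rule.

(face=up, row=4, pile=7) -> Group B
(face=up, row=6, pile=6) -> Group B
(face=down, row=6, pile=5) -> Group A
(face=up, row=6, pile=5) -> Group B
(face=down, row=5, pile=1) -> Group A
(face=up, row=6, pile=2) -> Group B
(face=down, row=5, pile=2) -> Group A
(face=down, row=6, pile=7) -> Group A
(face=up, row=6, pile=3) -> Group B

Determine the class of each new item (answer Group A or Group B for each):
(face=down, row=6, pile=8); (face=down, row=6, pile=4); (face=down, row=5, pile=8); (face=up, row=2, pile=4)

All 'Group A' examples share one property — face is down — and every 'Group B' example lacks it.
(face=down, row=6, pile=8) — face is down, hence Group A.
(face=down, row=6, pile=4) — face is down, hence Group A.
(face=down, row=5, pile=8) — face is down, hence Group A.
(face=up, row=2, pile=4) — face is up, hence Group B.

Group A, Group A, Group A, Group B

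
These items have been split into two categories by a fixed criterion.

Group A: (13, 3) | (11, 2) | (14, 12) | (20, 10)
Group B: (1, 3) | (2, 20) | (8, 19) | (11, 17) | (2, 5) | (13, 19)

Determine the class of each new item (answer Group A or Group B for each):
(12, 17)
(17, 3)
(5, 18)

Group B, Group A, Group B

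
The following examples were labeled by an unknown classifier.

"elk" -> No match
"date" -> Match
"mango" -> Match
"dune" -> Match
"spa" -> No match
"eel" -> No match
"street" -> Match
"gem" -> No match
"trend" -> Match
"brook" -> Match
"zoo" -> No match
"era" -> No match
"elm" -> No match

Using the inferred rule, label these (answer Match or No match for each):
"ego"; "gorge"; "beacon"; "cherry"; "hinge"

The pattern is that an item is 'Match' exactly when: length ≥ 4.

No match, Match, Match, Match, Match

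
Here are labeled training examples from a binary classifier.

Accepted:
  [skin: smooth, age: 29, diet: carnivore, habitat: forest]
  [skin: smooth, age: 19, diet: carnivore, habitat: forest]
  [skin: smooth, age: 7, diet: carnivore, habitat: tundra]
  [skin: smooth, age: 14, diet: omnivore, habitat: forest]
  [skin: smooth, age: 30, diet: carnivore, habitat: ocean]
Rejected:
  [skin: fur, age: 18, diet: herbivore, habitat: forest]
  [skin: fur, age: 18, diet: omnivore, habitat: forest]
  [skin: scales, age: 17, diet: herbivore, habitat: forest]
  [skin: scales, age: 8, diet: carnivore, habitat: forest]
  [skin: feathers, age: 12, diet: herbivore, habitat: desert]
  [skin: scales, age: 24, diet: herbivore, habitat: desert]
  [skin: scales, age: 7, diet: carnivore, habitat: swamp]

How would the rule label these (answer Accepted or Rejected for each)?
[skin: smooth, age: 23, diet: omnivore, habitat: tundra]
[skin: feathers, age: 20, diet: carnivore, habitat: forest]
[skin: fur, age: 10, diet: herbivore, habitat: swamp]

'Accepted' ⟺ skin is smooth.

Accepted, Rejected, Rejected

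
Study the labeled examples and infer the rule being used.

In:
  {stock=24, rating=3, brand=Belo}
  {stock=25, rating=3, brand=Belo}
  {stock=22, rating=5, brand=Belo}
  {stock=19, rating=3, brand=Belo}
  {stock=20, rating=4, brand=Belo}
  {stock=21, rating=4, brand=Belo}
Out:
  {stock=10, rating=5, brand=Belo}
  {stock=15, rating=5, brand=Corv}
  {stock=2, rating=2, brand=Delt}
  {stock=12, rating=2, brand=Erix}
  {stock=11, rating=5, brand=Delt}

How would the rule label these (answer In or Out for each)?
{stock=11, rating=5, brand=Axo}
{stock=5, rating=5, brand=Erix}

Out, Out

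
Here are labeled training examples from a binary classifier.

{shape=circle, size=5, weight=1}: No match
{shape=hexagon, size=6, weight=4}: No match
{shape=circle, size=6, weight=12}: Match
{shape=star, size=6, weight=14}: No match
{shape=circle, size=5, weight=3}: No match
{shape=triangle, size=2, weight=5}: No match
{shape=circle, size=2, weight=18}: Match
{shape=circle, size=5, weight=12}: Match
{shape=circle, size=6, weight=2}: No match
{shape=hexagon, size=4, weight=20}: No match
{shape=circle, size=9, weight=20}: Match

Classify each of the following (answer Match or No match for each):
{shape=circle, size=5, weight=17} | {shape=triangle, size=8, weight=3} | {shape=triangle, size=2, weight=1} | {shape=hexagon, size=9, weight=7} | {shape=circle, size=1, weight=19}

The distinguishing property — shape is circle AND weight ≥ 4 — holds for all the 'Match' cases and none of the 'No match' cases.
{shape=circle, size=5, weight=17} — shape is circle, weight = 17, hence Match. {shape=triangle, size=8, weight=3} — shape is triangle, weight = 3, hence No match. {shape=triangle, size=2, weight=1} — shape is triangle, weight = 1, hence No match. {shape=hexagon, size=9, weight=7} — shape is hexagon, weight = 7, hence No match. {shape=circle, size=1, weight=19} — shape is circle, weight = 19, hence Match.

Match, No match, No match, No match, Match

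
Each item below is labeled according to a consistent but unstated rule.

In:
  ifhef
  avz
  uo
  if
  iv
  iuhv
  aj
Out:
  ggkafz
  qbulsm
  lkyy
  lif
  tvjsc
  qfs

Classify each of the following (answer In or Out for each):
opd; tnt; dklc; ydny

In, Out, Out, Out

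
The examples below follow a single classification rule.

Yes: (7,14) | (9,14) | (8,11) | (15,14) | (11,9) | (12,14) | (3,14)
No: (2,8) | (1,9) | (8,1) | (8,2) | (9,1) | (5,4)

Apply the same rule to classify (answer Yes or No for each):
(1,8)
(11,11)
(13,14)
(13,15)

The classifier is using: sum ≥ 17.
(1,8) — 1+8 = 9, hence No.
(11,11) — 11+11 = 22, hence Yes.
(13,14) — 13+14 = 27, hence Yes.
(13,15) — 13+15 = 28, hence Yes.

No, Yes, Yes, Yes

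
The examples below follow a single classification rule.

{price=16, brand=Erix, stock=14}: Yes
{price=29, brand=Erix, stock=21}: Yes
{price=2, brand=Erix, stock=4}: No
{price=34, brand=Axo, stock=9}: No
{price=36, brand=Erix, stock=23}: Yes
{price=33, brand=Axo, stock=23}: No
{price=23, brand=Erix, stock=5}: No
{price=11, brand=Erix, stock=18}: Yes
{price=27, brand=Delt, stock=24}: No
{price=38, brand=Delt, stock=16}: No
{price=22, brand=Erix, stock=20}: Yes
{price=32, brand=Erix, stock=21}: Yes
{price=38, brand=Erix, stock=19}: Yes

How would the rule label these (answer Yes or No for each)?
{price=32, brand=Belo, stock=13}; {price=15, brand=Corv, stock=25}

No, No

The pattern is that an item is 'Yes' exactly when: brand is Erix AND stock ≥ 9.
{price=32, brand=Belo, stock=13}: No (brand is Belo, stock = 13).
{price=15, brand=Corv, stock=25}: No (brand is Corv, stock = 25).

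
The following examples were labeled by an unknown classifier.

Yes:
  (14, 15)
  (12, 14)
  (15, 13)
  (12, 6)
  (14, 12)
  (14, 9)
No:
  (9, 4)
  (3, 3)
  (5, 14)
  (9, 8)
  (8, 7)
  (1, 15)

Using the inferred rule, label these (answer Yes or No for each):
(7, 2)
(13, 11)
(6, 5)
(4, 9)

No, Yes, No, No

One predicate separates the groups cleanly: first ≥ 12.
(7, 2): No (first 7). (13, 11): Yes (first 13). (6, 5): No (first 6). (4, 9): No (first 4).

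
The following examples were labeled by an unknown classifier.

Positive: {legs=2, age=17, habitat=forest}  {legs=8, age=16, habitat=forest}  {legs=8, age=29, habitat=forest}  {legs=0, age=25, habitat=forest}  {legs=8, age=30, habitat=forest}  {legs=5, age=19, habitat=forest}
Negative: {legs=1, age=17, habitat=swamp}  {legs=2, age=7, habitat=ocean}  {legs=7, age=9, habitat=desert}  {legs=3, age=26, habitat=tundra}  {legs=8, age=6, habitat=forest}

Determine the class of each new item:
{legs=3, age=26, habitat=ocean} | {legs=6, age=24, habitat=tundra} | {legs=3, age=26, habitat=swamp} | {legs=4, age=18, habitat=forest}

Rule: habitat is forest AND age ≥ 7. This holds for each 'Positive' example and fails for each 'Negative' one.
{legs=3, age=26, habitat=ocean}: habitat is ocean, age = 26 — fails this test, so Negative. {legs=6, age=24, habitat=tundra}: habitat is tundra, age = 24 — fails this test, so Negative. {legs=3, age=26, habitat=swamp}: habitat is swamp, age = 26 — fails this test, so Negative. {legs=4, age=18, habitat=forest}: habitat is forest, age = 18 — satisfies this, so Positive.

Negative, Negative, Negative, Positive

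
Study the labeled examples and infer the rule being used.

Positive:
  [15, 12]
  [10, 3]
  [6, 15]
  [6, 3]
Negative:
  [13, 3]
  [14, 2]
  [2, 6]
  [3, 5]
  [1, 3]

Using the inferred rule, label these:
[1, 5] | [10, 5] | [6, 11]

Negative, Positive, Positive

Rule: sum is odd. This holds for each 'Positive' example and fails for each 'Negative' one.
[1, 5] — 1+5 = 6, hence Negative. [10, 5] — 10+5 = 15, hence Positive. [6, 11] — 6+11 = 17, hence Positive.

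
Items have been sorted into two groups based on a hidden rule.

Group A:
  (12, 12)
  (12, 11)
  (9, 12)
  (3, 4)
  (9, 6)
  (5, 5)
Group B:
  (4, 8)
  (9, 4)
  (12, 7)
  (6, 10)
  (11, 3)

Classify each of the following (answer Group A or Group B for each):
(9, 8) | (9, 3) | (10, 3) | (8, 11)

Group A, Group B, Group B, Group A

A rule that fits every label: |first − second| ≤ 3 — true of each 'Group A' example, false of each 'Group B' one.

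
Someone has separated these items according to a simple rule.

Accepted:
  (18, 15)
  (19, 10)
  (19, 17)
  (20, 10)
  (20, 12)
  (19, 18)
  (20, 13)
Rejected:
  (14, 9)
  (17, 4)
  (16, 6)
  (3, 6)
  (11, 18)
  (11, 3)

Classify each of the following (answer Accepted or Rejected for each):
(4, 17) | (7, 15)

Rejected, Rejected

A rule that fits every label: first ≥ 18 — true of each 'Accepted' example, false of each 'Rejected' one.
(4, 17): Rejected (first 4).
(7, 15): Rejected (first 7).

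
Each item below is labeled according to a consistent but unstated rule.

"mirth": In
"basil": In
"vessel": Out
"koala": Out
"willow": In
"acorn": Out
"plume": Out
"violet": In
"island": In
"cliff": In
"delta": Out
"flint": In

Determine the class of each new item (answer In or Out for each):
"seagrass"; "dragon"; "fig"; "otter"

Out, Out, In, Out

The rule appears to be: contains 'i'.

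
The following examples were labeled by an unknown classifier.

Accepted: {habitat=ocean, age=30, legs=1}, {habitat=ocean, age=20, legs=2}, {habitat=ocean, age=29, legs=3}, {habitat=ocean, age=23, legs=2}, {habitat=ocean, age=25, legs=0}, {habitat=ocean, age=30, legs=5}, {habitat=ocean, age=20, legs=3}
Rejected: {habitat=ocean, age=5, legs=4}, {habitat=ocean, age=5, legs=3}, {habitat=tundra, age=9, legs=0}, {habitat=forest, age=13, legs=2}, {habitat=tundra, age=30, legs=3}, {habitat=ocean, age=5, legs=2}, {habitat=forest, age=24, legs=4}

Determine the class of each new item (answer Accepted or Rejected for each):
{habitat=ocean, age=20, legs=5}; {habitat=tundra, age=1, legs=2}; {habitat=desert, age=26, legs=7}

Accepted, Rejected, Rejected

A rule that fits every label: habitat is ocean AND age ≥ 9 — true of each 'Accepted' example, false of each 'Rejected' one.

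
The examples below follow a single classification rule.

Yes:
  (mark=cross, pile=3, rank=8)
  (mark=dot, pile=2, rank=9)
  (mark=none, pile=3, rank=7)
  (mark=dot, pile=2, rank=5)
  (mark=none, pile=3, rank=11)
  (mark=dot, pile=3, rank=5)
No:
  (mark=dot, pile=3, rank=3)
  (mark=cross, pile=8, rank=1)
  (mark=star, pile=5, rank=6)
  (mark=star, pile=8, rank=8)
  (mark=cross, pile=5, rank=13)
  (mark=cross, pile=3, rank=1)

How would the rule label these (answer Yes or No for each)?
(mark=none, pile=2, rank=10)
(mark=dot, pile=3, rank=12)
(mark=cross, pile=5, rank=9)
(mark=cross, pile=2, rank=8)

Yes, Yes, No, Yes

The simplest hypothesis consistent with all the labels is: rank ≥ 5 AND pile ≤ 3.
(mark=none, pile=2, rank=10): rank = 10, pile = 2, meets the rule → Yes.
(mark=dot, pile=3, rank=12): rank = 12, pile = 3, meets the rule → Yes.
(mark=cross, pile=5, rank=9): rank = 9, pile = 5, doesn't qualify → No.
(mark=cross, pile=2, rank=8): rank = 8, pile = 2, meets the rule → Yes.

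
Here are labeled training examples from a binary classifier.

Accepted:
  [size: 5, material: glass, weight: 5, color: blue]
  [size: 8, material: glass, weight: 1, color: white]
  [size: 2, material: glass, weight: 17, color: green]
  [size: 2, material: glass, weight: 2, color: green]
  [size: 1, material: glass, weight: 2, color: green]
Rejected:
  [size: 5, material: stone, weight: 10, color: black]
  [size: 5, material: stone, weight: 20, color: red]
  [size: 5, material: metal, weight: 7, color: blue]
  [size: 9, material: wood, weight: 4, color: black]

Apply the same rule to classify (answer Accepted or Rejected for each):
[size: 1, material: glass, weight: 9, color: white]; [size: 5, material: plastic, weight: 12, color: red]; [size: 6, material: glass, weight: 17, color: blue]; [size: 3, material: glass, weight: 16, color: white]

The simplest hypothesis consistent with all the labels is: material is glass.
[size: 1, material: glass, weight: 9, color: white] — material is glass, hence Accepted. [size: 5, material: plastic, weight: 12, color: red] — material is plastic, hence Rejected. [size: 6, material: glass, weight: 17, color: blue] — material is glass, hence Accepted. [size: 3, material: glass, weight: 16, color: white] — material is glass, hence Accepted.

Accepted, Rejected, Accepted, Accepted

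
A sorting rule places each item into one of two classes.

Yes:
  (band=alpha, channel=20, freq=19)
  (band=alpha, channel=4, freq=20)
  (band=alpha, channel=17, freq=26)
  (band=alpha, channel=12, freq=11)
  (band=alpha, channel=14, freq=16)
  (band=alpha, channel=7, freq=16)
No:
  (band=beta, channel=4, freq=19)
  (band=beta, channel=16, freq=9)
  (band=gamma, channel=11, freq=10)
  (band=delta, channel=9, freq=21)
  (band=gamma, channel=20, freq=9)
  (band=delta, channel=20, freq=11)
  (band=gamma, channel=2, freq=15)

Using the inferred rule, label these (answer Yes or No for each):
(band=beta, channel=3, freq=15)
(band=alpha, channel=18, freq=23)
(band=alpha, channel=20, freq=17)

A rule that fits every label: band is alpha — true of each 'Yes' example, false of each 'No' one.
No: (band=beta, channel=3, freq=15), since band is beta.
Yes: (band=alpha, channel=18, freq=23), since band is alpha.
Yes: (band=alpha, channel=20, freq=17), since band is alpha.

No, Yes, Yes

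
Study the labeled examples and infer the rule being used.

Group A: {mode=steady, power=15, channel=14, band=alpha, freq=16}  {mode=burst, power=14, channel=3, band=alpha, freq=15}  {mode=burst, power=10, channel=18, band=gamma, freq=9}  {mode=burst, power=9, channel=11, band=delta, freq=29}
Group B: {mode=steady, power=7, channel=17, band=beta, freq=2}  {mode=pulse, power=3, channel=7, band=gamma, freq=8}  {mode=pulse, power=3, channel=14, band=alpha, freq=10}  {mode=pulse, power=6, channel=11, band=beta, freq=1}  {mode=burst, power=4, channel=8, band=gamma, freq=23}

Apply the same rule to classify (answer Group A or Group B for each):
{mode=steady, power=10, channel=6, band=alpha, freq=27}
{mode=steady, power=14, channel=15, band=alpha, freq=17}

The classifier is using: power ≥ 9.

Group A, Group A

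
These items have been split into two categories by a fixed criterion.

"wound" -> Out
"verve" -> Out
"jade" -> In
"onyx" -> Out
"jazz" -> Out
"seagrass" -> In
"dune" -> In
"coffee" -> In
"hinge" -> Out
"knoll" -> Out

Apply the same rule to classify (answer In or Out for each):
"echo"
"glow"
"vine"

In, Out, In

The classifier is using: even length AND contains 'e'.
In: "echo", since length 4, has 'e'.
Out: "glow", since length 4, no 'e'.
In: "vine", since length 4, has 'e'.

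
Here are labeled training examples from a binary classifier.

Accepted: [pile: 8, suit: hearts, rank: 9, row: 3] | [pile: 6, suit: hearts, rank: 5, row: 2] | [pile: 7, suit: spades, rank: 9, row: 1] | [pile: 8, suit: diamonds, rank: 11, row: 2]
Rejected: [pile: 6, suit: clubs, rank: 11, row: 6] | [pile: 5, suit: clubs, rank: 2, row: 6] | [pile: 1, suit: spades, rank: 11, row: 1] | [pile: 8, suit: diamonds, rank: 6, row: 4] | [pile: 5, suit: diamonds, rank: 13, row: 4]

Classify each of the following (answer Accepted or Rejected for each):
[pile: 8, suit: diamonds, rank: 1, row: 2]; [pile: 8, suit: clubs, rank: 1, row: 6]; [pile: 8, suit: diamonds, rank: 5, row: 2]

The common property of the 'Accepted' items is: row ≤ 3 AND pile ≥ 5. No 'Rejected' item has it.
[pile: 8, suit: diamonds, rank: 1, row: 2] — row = 2, pile = 8, hence Accepted. [pile: 8, suit: clubs, rank: 1, row: 6] — row = 6, pile = 8, hence Rejected. [pile: 8, suit: diamonds, rank: 5, row: 2] — row = 2, pile = 8, hence Accepted.

Accepted, Rejected, Accepted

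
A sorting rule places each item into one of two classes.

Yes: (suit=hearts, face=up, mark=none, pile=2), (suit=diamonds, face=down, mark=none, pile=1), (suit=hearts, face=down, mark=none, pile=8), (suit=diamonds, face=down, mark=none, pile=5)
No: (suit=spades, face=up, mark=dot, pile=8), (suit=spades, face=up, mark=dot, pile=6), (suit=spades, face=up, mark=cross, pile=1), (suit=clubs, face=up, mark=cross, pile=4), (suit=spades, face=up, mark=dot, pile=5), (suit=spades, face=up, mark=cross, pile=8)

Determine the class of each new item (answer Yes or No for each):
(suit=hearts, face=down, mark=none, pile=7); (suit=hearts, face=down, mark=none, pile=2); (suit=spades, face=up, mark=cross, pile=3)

Yes, Yes, No

Checking candidate rules against both groups, what survives is: mark is none.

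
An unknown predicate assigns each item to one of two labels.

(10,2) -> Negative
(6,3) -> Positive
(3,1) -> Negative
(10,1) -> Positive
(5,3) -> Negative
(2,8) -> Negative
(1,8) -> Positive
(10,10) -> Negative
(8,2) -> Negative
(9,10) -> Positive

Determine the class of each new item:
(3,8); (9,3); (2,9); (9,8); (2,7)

Positive, Negative, Positive, Positive, Positive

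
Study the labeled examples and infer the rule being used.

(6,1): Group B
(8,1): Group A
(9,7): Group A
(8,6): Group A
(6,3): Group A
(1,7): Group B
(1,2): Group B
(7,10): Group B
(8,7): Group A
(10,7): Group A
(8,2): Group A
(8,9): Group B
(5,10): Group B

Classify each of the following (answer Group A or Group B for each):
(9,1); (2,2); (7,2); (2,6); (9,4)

The common property of the 'Group A' items is: first > second AND sum ≥ 8. No 'Group B' item has it.
(9,1): 9 > 1, 9+1 = 10 — checks out, so Group A.
(2,2): 2 = 2, 2+2 = 4 — fails the rule, so Group B.
(7,2): 7 > 2, 7+2 = 9 — checks out, so Group A.
(2,6): 2 < 6, 2+6 = 8 — fails the rule, so Group B.
(9,4): 9 > 4, 9+4 = 13 — checks out, so Group A.

Group A, Group B, Group A, Group B, Group A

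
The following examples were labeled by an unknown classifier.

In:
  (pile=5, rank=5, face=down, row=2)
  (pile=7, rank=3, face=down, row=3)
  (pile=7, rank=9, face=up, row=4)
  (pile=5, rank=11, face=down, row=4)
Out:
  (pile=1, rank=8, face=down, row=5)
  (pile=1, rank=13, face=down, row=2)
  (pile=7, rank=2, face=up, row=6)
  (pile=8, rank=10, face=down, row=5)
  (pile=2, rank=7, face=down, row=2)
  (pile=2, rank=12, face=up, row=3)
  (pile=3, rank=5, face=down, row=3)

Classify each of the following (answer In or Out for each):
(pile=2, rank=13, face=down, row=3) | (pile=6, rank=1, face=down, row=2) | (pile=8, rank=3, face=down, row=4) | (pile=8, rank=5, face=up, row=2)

The classifier is using: row ≤ 4 AND pile ≥ 5.
(pile=2, rank=13, face=down, row=3): Out (row = 3, pile = 2).
(pile=6, rank=1, face=down, row=2): In (row = 2, pile = 6).
(pile=8, rank=3, face=down, row=4): In (row = 4, pile = 8).
(pile=8, rank=5, face=up, row=2): In (row = 2, pile = 8).

Out, In, In, In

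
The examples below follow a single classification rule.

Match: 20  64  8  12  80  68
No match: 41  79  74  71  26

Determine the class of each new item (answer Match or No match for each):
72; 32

Looking at the examples, the only property every 'Match' case has and every 'No match' case lacks is: multiple of 4.
72 → 72 = 4·18 → Match.
32 → 32 = 4·8 → Match.

Match, Match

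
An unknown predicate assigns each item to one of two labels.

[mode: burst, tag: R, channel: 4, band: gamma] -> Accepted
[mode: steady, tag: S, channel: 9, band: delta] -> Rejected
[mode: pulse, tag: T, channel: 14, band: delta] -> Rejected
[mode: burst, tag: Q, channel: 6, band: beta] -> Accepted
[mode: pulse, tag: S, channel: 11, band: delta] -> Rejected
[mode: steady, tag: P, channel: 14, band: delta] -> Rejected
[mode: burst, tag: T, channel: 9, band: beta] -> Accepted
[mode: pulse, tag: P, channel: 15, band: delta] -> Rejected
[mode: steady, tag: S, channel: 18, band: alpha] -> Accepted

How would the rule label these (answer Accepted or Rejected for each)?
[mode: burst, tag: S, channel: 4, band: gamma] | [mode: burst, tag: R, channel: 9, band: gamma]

Rule: band is not delta. This holds for each 'Accepted' example and fails for each 'Rejected' one.
[mode: burst, tag: S, channel: 4, band: gamma]: band is gamma — fits, so Accepted. [mode: burst, tag: R, channel: 9, band: gamma]: band is gamma — fits, so Accepted.

Accepted, Accepted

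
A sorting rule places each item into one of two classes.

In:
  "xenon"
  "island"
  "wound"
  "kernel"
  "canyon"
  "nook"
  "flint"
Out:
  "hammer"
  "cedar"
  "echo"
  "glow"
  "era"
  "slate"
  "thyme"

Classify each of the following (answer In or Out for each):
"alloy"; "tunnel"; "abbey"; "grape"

Out, In, Out, Out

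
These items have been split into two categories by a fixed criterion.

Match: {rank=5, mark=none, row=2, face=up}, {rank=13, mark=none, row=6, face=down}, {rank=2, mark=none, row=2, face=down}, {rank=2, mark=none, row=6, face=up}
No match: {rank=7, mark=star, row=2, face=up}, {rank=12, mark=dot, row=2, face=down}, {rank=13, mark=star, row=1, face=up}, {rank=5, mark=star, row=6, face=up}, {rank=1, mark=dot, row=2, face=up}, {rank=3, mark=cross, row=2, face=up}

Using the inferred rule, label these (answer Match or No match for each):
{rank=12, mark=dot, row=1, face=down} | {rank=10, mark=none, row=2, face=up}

The simplest hypothesis consistent with all the labels is: mark is none.
No match: {rank=12, mark=dot, row=1, face=down}, since mark is dot.
Match: {rank=10, mark=none, row=2, face=up}, since mark is none.

No match, Match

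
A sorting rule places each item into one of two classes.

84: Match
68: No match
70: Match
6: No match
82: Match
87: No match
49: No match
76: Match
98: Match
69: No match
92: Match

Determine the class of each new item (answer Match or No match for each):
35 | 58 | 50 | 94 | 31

One predicate separates the groups cleanly: even AND at least 69.
35: 35 is odd, 35 < 69 — fails the rule, so No match.
58: 58 is even, 58 < 69 — fails the rule, so No match.
50: 50 is even, 50 < 69 — fails the rule, so No match.
94: 94 is even, 94 ≥ 69 — has this property, so Match.
31: 31 is odd, 31 < 69 — fails the rule, so No match.

No match, No match, No match, Match, No match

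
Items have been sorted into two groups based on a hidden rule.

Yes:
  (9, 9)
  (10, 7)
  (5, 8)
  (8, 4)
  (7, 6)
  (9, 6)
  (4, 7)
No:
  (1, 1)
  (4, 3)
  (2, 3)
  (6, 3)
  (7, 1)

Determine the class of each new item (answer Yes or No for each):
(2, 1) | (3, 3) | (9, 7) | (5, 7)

No, No, Yes, Yes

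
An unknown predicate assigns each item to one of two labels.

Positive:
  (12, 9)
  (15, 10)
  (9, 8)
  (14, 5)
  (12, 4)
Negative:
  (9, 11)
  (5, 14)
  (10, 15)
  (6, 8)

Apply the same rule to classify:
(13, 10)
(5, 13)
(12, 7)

Positive, Negative, Positive

Rule: first > second. This holds for each 'Positive' example and fails for each 'Negative' one.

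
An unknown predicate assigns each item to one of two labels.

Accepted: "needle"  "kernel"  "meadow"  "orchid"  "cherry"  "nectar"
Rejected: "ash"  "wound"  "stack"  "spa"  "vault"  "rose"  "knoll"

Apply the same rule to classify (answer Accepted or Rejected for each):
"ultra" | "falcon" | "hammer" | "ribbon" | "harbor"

Rejected, Accepted, Accepted, Accepted, Accepted

A rule that fits every label: length 6 — true of each 'Accepted' example, false of each 'Rejected' one.
"ultra": Rejected (length 5).
"falcon": Accepted (length 6).
"hammer": Accepted (length 6).
"ribbon": Accepted (length 6).
"harbor": Accepted (length 6).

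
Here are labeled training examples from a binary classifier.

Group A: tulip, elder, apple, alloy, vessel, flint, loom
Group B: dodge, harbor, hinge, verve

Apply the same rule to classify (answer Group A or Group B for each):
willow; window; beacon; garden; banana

Rule: contains 'l'. This holds for each 'Group A' example and fails for each 'Group B' one.
willow → has 'l' → Group A. window → no 'l' → Group B. beacon → no 'l' → Group B. garden → no 'l' → Group B. banana → no 'l' → Group B.

Group A, Group B, Group B, Group B, Group B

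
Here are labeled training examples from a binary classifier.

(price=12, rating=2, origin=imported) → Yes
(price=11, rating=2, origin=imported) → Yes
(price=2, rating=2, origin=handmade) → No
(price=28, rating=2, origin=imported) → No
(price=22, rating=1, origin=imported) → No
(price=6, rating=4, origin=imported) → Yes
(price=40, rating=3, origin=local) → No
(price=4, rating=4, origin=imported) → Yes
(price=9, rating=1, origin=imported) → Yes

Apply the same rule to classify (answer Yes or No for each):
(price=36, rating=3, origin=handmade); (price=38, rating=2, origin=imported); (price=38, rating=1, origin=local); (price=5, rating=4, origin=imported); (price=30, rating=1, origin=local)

The simplest hypothesis consistent with all the labels is: origin is imported AND price ≤ 12.

No, No, No, Yes, No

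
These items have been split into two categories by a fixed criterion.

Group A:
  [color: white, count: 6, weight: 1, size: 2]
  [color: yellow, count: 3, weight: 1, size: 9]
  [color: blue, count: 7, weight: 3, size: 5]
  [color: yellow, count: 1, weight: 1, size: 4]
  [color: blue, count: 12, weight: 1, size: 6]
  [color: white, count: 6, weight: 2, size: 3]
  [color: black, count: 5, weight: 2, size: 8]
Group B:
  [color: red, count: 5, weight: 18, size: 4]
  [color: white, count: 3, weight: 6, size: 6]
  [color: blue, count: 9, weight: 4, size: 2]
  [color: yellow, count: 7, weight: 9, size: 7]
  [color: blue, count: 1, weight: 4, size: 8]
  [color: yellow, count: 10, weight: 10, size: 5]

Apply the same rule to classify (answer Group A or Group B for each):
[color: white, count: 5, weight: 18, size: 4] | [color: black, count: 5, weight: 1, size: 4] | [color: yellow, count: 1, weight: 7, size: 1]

Group B, Group A, Group B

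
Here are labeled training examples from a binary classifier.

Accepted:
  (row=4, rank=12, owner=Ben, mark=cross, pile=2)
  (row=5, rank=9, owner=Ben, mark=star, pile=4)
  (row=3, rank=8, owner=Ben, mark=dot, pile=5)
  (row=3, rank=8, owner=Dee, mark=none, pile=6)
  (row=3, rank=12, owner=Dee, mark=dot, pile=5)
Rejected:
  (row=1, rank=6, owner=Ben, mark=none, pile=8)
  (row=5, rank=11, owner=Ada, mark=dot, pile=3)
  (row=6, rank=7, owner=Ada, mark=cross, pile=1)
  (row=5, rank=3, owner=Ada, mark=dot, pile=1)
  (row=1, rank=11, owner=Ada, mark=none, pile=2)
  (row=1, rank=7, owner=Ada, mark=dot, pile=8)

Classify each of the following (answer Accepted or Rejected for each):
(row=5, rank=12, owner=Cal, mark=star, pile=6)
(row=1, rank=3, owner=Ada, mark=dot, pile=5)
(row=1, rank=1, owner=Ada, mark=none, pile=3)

'Accepted' ⟺ rank ≥ 8 AND rank ≠ 11.

Accepted, Rejected, Rejected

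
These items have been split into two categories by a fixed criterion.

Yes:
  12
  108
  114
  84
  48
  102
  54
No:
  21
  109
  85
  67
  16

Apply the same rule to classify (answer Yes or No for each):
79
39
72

No, No, Yes

The rule appears to be: multiple of 6.
79: 79 = 6·13 + 1, lacks this property → No.
39: 39 = 6·6 + 3, lacks this property → No.
72: 72 = 6·12, meets the rule → Yes.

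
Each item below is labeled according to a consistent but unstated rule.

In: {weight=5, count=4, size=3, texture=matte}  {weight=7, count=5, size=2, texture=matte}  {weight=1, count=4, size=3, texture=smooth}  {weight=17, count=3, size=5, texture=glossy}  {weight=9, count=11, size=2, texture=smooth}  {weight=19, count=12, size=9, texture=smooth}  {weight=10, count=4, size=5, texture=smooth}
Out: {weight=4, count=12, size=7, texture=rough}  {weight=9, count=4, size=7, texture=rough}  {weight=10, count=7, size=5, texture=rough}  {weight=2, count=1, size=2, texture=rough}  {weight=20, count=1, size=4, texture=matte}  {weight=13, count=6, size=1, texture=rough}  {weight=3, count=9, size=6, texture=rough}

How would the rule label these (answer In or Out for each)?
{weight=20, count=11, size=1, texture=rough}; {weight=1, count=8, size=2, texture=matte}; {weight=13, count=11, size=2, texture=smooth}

The rule appears to be: texture is not rough AND count ≥ 3.
{weight=20, count=11, size=1, texture=rough}: Out (texture is rough, count = 11). {weight=1, count=8, size=2, texture=matte}: In (texture is matte, count = 8). {weight=13, count=11, size=2, texture=smooth}: In (texture is smooth, count = 11).

Out, In, In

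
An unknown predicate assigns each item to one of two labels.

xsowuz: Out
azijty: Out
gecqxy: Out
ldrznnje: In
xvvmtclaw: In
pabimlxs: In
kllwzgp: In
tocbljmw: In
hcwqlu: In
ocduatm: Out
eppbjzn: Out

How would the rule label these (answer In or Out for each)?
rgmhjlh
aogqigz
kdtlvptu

In, Out, In

'In' ⟺ contains 'l'.
rgmhjlh → has 'l' → In. aogqigz → no 'l' → Out. kdtlvptu → has 'l' → In.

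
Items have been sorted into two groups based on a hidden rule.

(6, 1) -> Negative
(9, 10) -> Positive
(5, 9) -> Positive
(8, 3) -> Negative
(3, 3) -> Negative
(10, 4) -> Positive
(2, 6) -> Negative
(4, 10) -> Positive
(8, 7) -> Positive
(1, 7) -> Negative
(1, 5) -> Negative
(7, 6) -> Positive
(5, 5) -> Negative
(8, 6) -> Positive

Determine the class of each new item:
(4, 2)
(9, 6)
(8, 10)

Negative, Positive, Positive

A rule that fits every label: sum ≥ 13 — true of each 'Positive' example, false of each 'Negative' one.
Negative: (4, 2), since 4+2 = 6. Positive: (9, 6), since 9+6 = 15. Positive: (8, 10), since 8+10 = 18.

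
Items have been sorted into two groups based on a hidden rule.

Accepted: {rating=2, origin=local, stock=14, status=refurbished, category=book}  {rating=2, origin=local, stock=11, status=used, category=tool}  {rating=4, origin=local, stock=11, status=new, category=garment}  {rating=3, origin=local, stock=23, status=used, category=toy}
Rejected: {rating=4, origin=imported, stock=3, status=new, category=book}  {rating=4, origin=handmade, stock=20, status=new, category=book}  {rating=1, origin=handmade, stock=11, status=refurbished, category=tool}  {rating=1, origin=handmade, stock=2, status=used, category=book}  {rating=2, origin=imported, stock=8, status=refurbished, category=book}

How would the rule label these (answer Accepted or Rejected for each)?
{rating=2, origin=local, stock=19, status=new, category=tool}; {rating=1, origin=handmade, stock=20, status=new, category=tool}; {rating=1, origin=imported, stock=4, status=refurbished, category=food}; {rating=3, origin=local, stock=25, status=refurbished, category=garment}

'Accepted' ⟺ origin is local.
{rating=2, origin=local, stock=19, status=new, category=tool} — origin is local, hence Accepted. {rating=1, origin=handmade, stock=20, status=new, category=tool} — origin is handmade, hence Rejected. {rating=1, origin=imported, stock=4, status=refurbished, category=food} — origin is imported, hence Rejected. {rating=3, origin=local, stock=25, status=refurbished, category=garment} — origin is local, hence Accepted.

Accepted, Rejected, Rejected, Accepted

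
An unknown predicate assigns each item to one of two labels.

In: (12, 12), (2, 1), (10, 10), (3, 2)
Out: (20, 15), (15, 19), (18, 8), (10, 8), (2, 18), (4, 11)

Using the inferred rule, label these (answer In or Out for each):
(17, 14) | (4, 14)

Out, Out

One predicate separates the groups cleanly: |first − second| ≤ 1.
Out: (17, 14), since |17−14| = 3.
Out: (4, 14), since |4−14| = 10.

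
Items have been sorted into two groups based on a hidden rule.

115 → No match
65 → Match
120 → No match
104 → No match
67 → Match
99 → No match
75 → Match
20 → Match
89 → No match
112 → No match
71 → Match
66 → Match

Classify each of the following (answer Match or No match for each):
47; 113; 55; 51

One predicate separates the groups cleanly: at most 75.
Match: 47, since 47 ≤ 75. No match: 113, since 113 > 75. Match: 55, since 55 ≤ 75. Match: 51, since 51 ≤ 75.

Match, No match, Match, Match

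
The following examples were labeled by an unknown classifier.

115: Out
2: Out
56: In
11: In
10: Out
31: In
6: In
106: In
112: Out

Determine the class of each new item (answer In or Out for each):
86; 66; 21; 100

Every 'In' example satisfies: ≡ 1 (mod 5). None of the 'Out' examples do.

In, In, In, Out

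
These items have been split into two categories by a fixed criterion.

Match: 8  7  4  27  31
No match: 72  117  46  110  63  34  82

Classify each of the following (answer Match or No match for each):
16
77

Match, No match

The rule appears to be: at most 31.
Match: 16, since 16 ≤ 31.
No match: 77, since 77 > 31.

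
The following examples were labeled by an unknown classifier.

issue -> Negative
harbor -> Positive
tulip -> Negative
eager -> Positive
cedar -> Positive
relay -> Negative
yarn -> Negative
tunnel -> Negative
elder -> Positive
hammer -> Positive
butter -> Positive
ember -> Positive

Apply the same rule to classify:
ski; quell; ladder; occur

'Positive' ⟺ ends with 'r'.
ski → ends with 'i' → Negative. quell → ends with 'l' → Negative. ladder → ends with 'r' → Positive. occur → ends with 'r' → Positive.

Negative, Negative, Positive, Positive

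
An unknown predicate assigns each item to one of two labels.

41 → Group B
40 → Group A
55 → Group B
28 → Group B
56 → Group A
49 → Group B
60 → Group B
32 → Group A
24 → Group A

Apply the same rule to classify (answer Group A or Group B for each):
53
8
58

Rule: multiple of 8. This holds for each 'Group A' example and fails for each 'Group B' one.

Group B, Group A, Group B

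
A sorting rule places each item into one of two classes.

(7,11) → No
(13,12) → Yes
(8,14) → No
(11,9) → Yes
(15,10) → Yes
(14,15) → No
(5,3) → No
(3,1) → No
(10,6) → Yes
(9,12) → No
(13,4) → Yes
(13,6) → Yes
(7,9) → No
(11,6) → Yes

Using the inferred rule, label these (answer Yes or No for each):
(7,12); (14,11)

No, Yes

The distinguishing property — first > second AND sum ≥ 16 — holds for all the 'Yes' cases and none of the 'No' cases.
(7,12): 7 < 12, 7+12 = 19 — does not satisfy this, so No. (14,11): 14 > 11, 14+11 = 25 — passes, so Yes.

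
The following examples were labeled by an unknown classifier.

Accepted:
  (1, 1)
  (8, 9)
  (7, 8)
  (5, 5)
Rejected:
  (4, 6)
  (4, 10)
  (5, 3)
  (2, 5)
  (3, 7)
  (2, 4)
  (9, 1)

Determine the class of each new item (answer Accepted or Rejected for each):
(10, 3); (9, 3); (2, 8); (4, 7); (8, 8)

Rule: |first − second| ≤ 1. This holds for each 'Accepted' example and fails for each 'Rejected' one.
(10, 3): |10−3| = 7 — doesn't qualify, so Rejected. (9, 3): |9−3| = 6 — doesn't qualify, so Rejected. (2, 8): |2−8| = 6 — doesn't qualify, so Rejected. (4, 7): |4−7| = 3 — doesn't qualify, so Rejected. (8, 8): |8−8| = 0 — fits, so Accepted.

Rejected, Rejected, Rejected, Rejected, Accepted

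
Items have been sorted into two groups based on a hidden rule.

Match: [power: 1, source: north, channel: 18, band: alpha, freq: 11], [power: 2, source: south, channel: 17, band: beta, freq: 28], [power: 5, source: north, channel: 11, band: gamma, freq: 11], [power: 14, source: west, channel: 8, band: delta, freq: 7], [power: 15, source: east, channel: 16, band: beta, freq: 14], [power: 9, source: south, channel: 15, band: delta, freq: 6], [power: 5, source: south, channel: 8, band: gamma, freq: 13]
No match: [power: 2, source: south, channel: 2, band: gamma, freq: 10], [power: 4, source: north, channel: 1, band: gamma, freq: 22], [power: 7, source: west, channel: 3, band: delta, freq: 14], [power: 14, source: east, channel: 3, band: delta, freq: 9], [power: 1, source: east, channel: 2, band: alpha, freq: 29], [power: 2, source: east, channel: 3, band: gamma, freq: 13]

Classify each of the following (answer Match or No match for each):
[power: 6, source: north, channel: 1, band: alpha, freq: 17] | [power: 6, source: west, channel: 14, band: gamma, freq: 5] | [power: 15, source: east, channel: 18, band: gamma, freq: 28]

'Match' ⟺ channel ≥ 8.

No match, Match, Match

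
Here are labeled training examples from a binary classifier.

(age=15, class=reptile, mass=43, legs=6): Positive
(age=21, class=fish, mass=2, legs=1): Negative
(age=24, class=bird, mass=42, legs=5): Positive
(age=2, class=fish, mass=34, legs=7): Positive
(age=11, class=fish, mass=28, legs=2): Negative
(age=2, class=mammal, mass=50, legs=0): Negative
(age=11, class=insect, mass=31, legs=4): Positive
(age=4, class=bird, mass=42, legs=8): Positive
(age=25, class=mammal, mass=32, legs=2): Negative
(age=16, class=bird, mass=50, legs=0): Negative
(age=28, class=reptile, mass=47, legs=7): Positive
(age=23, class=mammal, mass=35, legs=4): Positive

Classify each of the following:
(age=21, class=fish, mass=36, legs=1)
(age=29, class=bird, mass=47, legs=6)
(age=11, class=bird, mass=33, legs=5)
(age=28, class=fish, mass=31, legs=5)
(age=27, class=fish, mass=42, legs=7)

Rule: legs ≥ 4. This holds for each 'Positive' example and fails for each 'Negative' one.

Negative, Positive, Positive, Positive, Positive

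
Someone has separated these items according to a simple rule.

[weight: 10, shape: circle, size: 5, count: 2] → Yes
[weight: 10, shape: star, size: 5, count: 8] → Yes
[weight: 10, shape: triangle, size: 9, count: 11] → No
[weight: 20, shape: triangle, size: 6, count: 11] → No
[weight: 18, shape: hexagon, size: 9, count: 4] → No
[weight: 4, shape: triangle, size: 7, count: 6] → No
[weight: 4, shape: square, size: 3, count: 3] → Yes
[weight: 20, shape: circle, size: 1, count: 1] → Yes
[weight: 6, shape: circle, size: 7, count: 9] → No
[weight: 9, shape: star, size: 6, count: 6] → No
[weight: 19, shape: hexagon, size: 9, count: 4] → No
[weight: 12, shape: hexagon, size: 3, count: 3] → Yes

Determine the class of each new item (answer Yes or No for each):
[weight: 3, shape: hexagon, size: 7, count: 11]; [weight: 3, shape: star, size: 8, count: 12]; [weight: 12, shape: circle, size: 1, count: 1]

No, No, Yes

A rule that fits every label: size ≤ 5 — true of each 'Yes' example, false of each 'No' one.
No: [weight: 3, shape: hexagon, size: 7, count: 11], since size = 7. No: [weight: 3, shape: star, size: 8, count: 12], since size = 8. Yes: [weight: 12, shape: circle, size: 1, count: 1], since size = 1.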